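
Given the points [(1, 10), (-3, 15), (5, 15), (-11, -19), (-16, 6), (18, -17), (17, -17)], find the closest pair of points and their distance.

Computing all pairwise distances among 7 points:

d((1, 10), (-3, 15)) = 6.4031
d((1, 10), (5, 15)) = 6.4031
d((1, 10), (-11, -19)) = 31.3847
d((1, 10), (-16, 6)) = 17.4642
d((1, 10), (18, -17)) = 31.9061
d((1, 10), (17, -17)) = 31.3847
d((-3, 15), (5, 15)) = 8.0
d((-3, 15), (-11, -19)) = 34.9285
d((-3, 15), (-16, 6)) = 15.8114
d((-3, 15), (18, -17)) = 38.2753
d((-3, 15), (17, -17)) = 37.7359
d((5, 15), (-11, -19)) = 37.5766
d((5, 15), (-16, 6)) = 22.8473
d((5, 15), (18, -17)) = 34.5398
d((5, 15), (17, -17)) = 34.176
d((-11, -19), (-16, 6)) = 25.4951
d((-11, -19), (18, -17)) = 29.0689
d((-11, -19), (17, -17)) = 28.0713
d((-16, 6), (18, -17)) = 41.0488
d((-16, 6), (17, -17)) = 40.2244
d((18, -17), (17, -17)) = 1.0 <-- minimum

Closest pair: (18, -17) and (17, -17) with distance 1.0

The closest pair is (18, -17) and (17, -17) with Euclidean distance 1.0. For 7 points, brute-force pairwise comparison is shown above. For large n, the divide-and-conquer algorithm (sort by x, recurse on halves, check the dividing strip) achieves O(n log n).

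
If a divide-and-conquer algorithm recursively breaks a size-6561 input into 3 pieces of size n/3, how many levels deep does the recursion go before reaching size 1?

For divide and conquer with division factor 3:

Problem sizes at each level:
Level 0: 6561
Level 1: 2187
Level 2: 729
Level 3: 243
Level 4: 81
Level 5: 27
Level 6: 9
Level 7: 3
Level 8: 1

The root is level 0 and the size-1 base case is level 8 (the tree spans levels 0 through 8, i.e. 9 levels counting the root), so the depth is the number of divisions: log_3(6561) = 8

The recursion tree depth is log_3(6561) = 8. At each level, the problem size is divided by 3, so it takes 8 divisions to reduce to a base case of size 1. The algorithm makes 3 recursive calls at each level.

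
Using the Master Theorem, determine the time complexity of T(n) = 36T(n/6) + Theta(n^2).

Master Theorem for T(n) = 36T(n/6) + O(n^2):

a = 36, b = 6, c = 2
log_b(a) = log_6(36) = 2.0000

Case 2: c = 2 = log_6(36) = 2.0000
T(n) = O(n^2 log n) = O(n^2 log n)

For T(n) = 36T(n/6) + O(n^2): log_6(36) = 2.0000. This is Case 2 of the Master Theorem (c = log_b(a), equal work at all levels), giving O(n^2 log n).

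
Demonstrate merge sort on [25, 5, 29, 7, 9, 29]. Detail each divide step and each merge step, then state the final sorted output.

Merge sort trace:

Split: [25, 5, 29, 7, 9, 29] -> [25, 5, 29] and [7, 9, 29]
  Split: [25, 5, 29] -> [25] and [5, 29]
    Split: [5, 29] -> [5] and [29]
    Merge: [5] + [29] -> [5, 29]
  Merge: [25] + [5, 29] -> [5, 25, 29]
  Split: [7, 9, 29] -> [7] and [9, 29]
    Split: [9, 29] -> [9] and [29]
    Merge: [9] + [29] -> [9, 29]
  Merge: [7] + [9, 29] -> [7, 9, 29]
Merge: [5, 25, 29] + [7, 9, 29] -> [5, 7, 9, 25, 29, 29]

Final sorted array: [5, 7, 9, 25, 29, 29]

The merge sort proceeds by recursively splitting the array and merging sorted halves.
After all merges, the sorted array is [5, 7, 9, 25, 29, 29].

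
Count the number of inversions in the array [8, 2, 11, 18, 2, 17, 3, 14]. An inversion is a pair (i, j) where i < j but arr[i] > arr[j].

Finding inversions in [8, 2, 11, 18, 2, 17, 3, 14]:

(0, 1): arr[0]=8 > arr[1]=2
(0, 4): arr[0]=8 > arr[4]=2
(0, 6): arr[0]=8 > arr[6]=3
(2, 4): arr[2]=11 > arr[4]=2
(2, 6): arr[2]=11 > arr[6]=3
(3, 4): arr[3]=18 > arr[4]=2
(3, 5): arr[3]=18 > arr[5]=17
(3, 6): arr[3]=18 > arr[6]=3
(3, 7): arr[3]=18 > arr[7]=14
(5, 6): arr[5]=17 > arr[6]=3
(5, 7): arr[5]=17 > arr[7]=14

Total inversions: 11

The array has 11 inversion(s): (0,1), (0,4), (0,6), (2,4), (2,6), (3,4), (3,5), (3,6), (3,7), (5,6), (5,7). Each pair (i,j) satisfies i < j and arr[i] > arr[j].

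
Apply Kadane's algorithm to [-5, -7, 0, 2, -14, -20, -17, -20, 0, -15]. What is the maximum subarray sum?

Using Kadane's algorithm on [-5, -7, 0, 2, -14, -20, -17, -20, 0, -15]:

Scanning through the array:
Position 1 (value -7): max_ending_here = -7, max_so_far = -5
Position 2 (value 0): max_ending_here = 0, max_so_far = 0
Position 3 (value 2): max_ending_here = 2, max_so_far = 2
Position 4 (value -14): max_ending_here = -12, max_so_far = 2
Position 5 (value -20): max_ending_here = -20, max_so_far = 2
Position 6 (value -17): max_ending_here = -17, max_so_far = 2
Position 7 (value -20): max_ending_here = -20, max_so_far = 2
Position 8 (value 0): max_ending_here = 0, max_so_far = 2
Position 9 (value -15): max_ending_here = -15, max_so_far = 2

Maximum subarray: [0, 2]
Maximum sum: 2

The maximum subarray is [0, 2] with sum 2. This subarray runs from index 2 to index 3.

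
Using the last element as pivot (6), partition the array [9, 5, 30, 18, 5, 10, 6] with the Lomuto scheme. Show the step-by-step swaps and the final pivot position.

Lomuto partition with pivot = 6:

Initial array: [9, 5, 30, 18, 5, 10, 6]

arr[0]=9 > 6: no swap
arr[1]=5 <= 6: swap with position 0, array becomes [5, 9, 30, 18, 5, 10, 6]
arr[2]=30 > 6: no swap
arr[3]=18 > 6: no swap
arr[4]=5 <= 6: swap with position 1, array becomes [5, 5, 30, 18, 9, 10, 6]
arr[5]=10 > 6: no swap

Place pivot at position 2: [5, 5, 6, 18, 9, 10, 30]
Pivot position: 2

After partitioning with pivot 6, the array becomes [5, 5, 6, 18, 9, 10, 30]. The pivot is placed at index 2. All elements to the left of the pivot are <= 6, and all elements to the right are > 6.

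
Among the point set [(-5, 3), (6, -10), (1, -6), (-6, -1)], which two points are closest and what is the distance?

Computing all pairwise distances among 4 points:

d((-5, 3), (6, -10)) = 17.0294
d((-5, 3), (1, -6)) = 10.8167
d((-5, 3), (-6, -1)) = 4.1231 <-- minimum
d((6, -10), (1, -6)) = 6.4031
d((6, -10), (-6, -1)) = 15.0
d((1, -6), (-6, -1)) = 8.6023

Closest pair: (-5, 3) and (-6, -1) with distance 4.1231

The closest pair is (-5, 3) and (-6, -1) with Euclidean distance 4.1231. For 4 points, brute-force pairwise comparison is shown above. For large n, the divide-and-conquer algorithm (sort by x, recurse on halves, check the dividing strip) achieves O(n log n).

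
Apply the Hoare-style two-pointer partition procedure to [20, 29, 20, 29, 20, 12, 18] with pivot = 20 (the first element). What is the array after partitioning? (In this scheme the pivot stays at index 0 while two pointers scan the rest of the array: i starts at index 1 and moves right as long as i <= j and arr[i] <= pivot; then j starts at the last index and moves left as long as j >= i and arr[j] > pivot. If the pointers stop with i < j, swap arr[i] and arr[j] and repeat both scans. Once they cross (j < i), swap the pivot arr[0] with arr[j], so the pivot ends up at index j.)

Hoare-style two-pointer partition with pivot = 20:

Initial array: [20, 29, 20, 29, 20, 12, 18]

Pointers start at i = 1, j = 6.
i stops at index 1 (arr[1]=29 > 20), j stops at index 6 (arr[6]=18 <= 20): swap arr[1] and arr[6], array becomes [20, 18, 20, 29, 20, 12, 29]
i stops at index 3 (arr[3]=29 > 20), j stops at index 5 (arr[5]=12 <= 20): swap arr[3] and arr[5], array becomes [20, 18, 20, 12, 20, 29, 29]
i ends at 5, j ends at 4: the pointers have crossed (j < i), so scanning stops.

Swap pivot arr[0] with arr[4] to place pivot at position 4: [20, 18, 20, 12, 20, 29, 29]
Pivot position: 4

After partitioning with pivot 20, the array becomes [20, 18, 20, 12, 20, 29, 29]. The pivot is placed at index 4. All elements to the left of the pivot are <= 20, and all elements to the right are > 20.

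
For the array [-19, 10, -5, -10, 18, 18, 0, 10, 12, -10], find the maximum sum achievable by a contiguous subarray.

Using Kadane's algorithm on [-19, 10, -5, -10, 18, 18, 0, 10, 12, -10]:

Scanning through the array:
Position 1 (value 10): max_ending_here = 10, max_so_far = 10
Position 2 (value -5): max_ending_here = 5, max_so_far = 10
Position 3 (value -10): max_ending_here = -5, max_so_far = 10
Position 4 (value 18): max_ending_here = 18, max_so_far = 18
Position 5 (value 18): max_ending_here = 36, max_so_far = 36
Position 6 (value 0): max_ending_here = 36, max_so_far = 36
Position 7 (value 10): max_ending_here = 46, max_so_far = 46
Position 8 (value 12): max_ending_here = 58, max_so_far = 58
Position 9 (value -10): max_ending_here = 48, max_so_far = 58

Maximum subarray: [18, 18, 0, 10, 12]
Maximum sum: 58

The maximum subarray is [18, 18, 0, 10, 12] with sum 58. This subarray runs from index 4 to index 8.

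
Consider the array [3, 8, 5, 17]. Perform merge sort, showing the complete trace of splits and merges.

Merge sort trace:

Split: [3, 8, 5, 17] -> [3, 8] and [5, 17]
  Split: [3, 8] -> [3] and [8]
  Merge: [3] + [8] -> [3, 8]
  Split: [5, 17] -> [5] and [17]
  Merge: [5] + [17] -> [5, 17]
Merge: [3, 8] + [5, 17] -> [3, 5, 8, 17]

Final sorted array: [3, 5, 8, 17]

The merge sort proceeds by recursively splitting the array and merging sorted halves.
After all merges, the sorted array is [3, 5, 8, 17].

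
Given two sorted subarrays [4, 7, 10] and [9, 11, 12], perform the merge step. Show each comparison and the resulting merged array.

Merging process:

Compare 4 vs 9: take 4 from left. Merged: [4]
Compare 7 vs 9: take 7 from left. Merged: [4, 7]
Compare 10 vs 9: take 9 from right. Merged: [4, 7, 9]
Compare 10 vs 11: take 10 from left. Merged: [4, 7, 9, 10]
Append remaining from right: [11, 12]. Merged: [4, 7, 9, 10, 11, 12]

Final merged array: [4, 7, 9, 10, 11, 12]
Total comparisons: 4

The merged array is [4, 7, 9, 10, 11, 12], requiring 4 comparisons. The merge step runs in O(n) time where n is the total number of elements.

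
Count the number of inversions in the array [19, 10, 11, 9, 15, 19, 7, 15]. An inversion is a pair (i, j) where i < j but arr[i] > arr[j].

Finding inversions in [19, 10, 11, 9, 15, 19, 7, 15]:

(0, 1): arr[0]=19 > arr[1]=10
(0, 2): arr[0]=19 > arr[2]=11
(0, 3): arr[0]=19 > arr[3]=9
(0, 4): arr[0]=19 > arr[4]=15
(0, 6): arr[0]=19 > arr[6]=7
(0, 7): arr[0]=19 > arr[7]=15
(1, 3): arr[1]=10 > arr[3]=9
(1, 6): arr[1]=10 > arr[6]=7
(2, 3): arr[2]=11 > arr[3]=9
(2, 6): arr[2]=11 > arr[6]=7
(3, 6): arr[3]=9 > arr[6]=7
(4, 6): arr[4]=15 > arr[6]=7
(5, 6): arr[5]=19 > arr[6]=7
(5, 7): arr[5]=19 > arr[7]=15

Total inversions: 14

The array has 14 inversion(s): (0,1), (0,2), (0,3), (0,4), (0,6), (0,7), (1,3), (1,6), (2,3), (2,6), (3,6), (4,6), (5,6), (5,7). Each pair (i,j) satisfies i < j and arr[i] > arr[j].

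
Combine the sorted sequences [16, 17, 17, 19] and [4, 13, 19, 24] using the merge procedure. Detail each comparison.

Merging process:

Compare 16 vs 4: take 4 from right. Merged: [4]
Compare 16 vs 13: take 13 from right. Merged: [4, 13]
Compare 16 vs 19: take 16 from left. Merged: [4, 13, 16]
Compare 17 vs 19: take 17 from left. Merged: [4, 13, 16, 17]
Compare 17 vs 19: take 17 from left. Merged: [4, 13, 16, 17, 17]
Compare 19 vs 19: take 19 from left. Merged: [4, 13, 16, 17, 17, 19]
Append remaining from right: [19, 24]. Merged: [4, 13, 16, 17, 17, 19, 19, 24]

Final merged array: [4, 13, 16, 17, 17, 19, 19, 24]
Total comparisons: 6

The merged array is [4, 13, 16, 17, 17, 19, 19, 24], requiring 6 comparisons. The merge step runs in O(n) time where n is the total number of elements.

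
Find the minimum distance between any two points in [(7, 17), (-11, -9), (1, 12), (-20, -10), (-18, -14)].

Computing all pairwise distances among 5 points:

d((7, 17), (-11, -9)) = 31.6228
d((7, 17), (1, 12)) = 7.8102
d((7, 17), (-20, -10)) = 38.1838
d((7, 17), (-18, -14)) = 39.8246
d((-11, -9), (1, 12)) = 24.1868
d((-11, -9), (-20, -10)) = 9.0554
d((-11, -9), (-18, -14)) = 8.6023
d((1, 12), (-20, -10)) = 30.4138
d((1, 12), (-18, -14)) = 32.2025
d((-20, -10), (-18, -14)) = 4.4721 <-- minimum

Closest pair: (-20, -10) and (-18, -14) with distance 4.4721

The closest pair is (-20, -10) and (-18, -14) with Euclidean distance 4.4721. For 5 points, brute-force pairwise comparison is shown above. For large n, the divide-and-conquer algorithm (sort by x, recurse on halves, check the dividing strip) achieves O(n log n).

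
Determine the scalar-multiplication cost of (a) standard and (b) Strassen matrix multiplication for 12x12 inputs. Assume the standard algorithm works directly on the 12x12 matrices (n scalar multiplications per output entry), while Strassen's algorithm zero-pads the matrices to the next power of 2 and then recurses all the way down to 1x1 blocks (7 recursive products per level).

Matrix multiplication for 12x12 matrices:

Strassen's algorithm requires power-of-2 dimensions. Pad 12x12 to 16x16 (next power of 2).

Standard algorithm: 12^3 = 1728 multiplications
Strassen's algorithm: 7^(log2(16)) = 7^4 = 2401 multiplications
Difference: 1728 - 2401 = -673 (Strassen uses MORE here due to padding overhead — for small or just-over-power-of-2 n, padding can outweigh the per-level savings)

Standard: 1728 multiplications (12^3). Strassen: 2401 multiplications (7^4, after padding to 16x16). Strassen reduces 8 recursive multiplications to 7 at each level.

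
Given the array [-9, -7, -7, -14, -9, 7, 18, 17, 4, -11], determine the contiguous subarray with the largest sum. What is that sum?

Using Kadane's algorithm on [-9, -7, -7, -14, -9, 7, 18, 17, 4, -11]:

Scanning through the array:
Position 1 (value -7): max_ending_here = -7, max_so_far = -7
Position 2 (value -7): max_ending_here = -7, max_so_far = -7
Position 3 (value -14): max_ending_here = -14, max_so_far = -7
Position 4 (value -9): max_ending_here = -9, max_so_far = -7
Position 5 (value 7): max_ending_here = 7, max_so_far = 7
Position 6 (value 18): max_ending_here = 25, max_so_far = 25
Position 7 (value 17): max_ending_here = 42, max_so_far = 42
Position 8 (value 4): max_ending_here = 46, max_so_far = 46
Position 9 (value -11): max_ending_here = 35, max_so_far = 46

Maximum subarray: [7, 18, 17, 4]
Maximum sum: 46

The maximum subarray is [7, 18, 17, 4] with sum 46. This subarray runs from index 5 to index 8.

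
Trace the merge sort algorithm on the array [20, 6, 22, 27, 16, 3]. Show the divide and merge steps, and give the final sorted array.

Merge sort trace:

Split: [20, 6, 22, 27, 16, 3] -> [20, 6, 22] and [27, 16, 3]
  Split: [20, 6, 22] -> [20] and [6, 22]
    Split: [6, 22] -> [6] and [22]
    Merge: [6] + [22] -> [6, 22]
  Merge: [20] + [6, 22] -> [6, 20, 22]
  Split: [27, 16, 3] -> [27] and [16, 3]
    Split: [16, 3] -> [16] and [3]
    Merge: [16] + [3] -> [3, 16]
  Merge: [27] + [3, 16] -> [3, 16, 27]
Merge: [6, 20, 22] + [3, 16, 27] -> [3, 6, 16, 20, 22, 27]

Final sorted array: [3, 6, 16, 20, 22, 27]

The merge sort proceeds by recursively splitting the array and merging sorted halves.
After all merges, the sorted array is [3, 6, 16, 20, 22, 27].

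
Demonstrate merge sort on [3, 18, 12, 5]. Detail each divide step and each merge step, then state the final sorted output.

Merge sort trace:

Split: [3, 18, 12, 5] -> [3, 18] and [12, 5]
  Split: [3, 18] -> [3] and [18]
  Merge: [3] + [18] -> [3, 18]
  Split: [12, 5] -> [12] and [5]
  Merge: [12] + [5] -> [5, 12]
Merge: [3, 18] + [5, 12] -> [3, 5, 12, 18]

Final sorted array: [3, 5, 12, 18]

The merge sort proceeds by recursively splitting the array and merging sorted halves.
After all merges, the sorted array is [3, 5, 12, 18].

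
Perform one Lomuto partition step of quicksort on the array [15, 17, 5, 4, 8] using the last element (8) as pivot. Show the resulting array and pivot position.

Lomuto partition with pivot = 8:

Initial array: [15, 17, 5, 4, 8]

arr[0]=15 > 8: no swap
arr[1]=17 > 8: no swap
arr[2]=5 <= 8: swap with position 0, array becomes [5, 17, 15, 4, 8]
arr[3]=4 <= 8: swap with position 1, array becomes [5, 4, 15, 17, 8]

Place pivot at position 2: [5, 4, 8, 17, 15]
Pivot position: 2

After partitioning with pivot 8, the array becomes [5, 4, 8, 17, 15]. The pivot is placed at index 2. All elements to the left of the pivot are <= 8, and all elements to the right are > 8.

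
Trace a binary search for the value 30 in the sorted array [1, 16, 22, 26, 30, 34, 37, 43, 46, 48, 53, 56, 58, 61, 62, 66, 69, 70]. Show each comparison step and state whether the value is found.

Binary search for 30 in [1, 16, 22, 26, 30, 34, 37, 43, 46, 48, 53, 56, 58, 61, 62, 66, 69, 70]:

lo=0, hi=17, mid=8, arr[mid]=46 -> 46 > 30, search left half
lo=0, hi=7, mid=3, arr[mid]=26 -> 26 < 30, search right half
lo=4, hi=7, mid=5, arr[mid]=34 -> 34 > 30, search left half
lo=4, hi=4, mid=4, arr[mid]=30 -> Found target at index 4!

Binary search finds 30 at index 4 after 4 comparisons. The search repeatedly halves the search space by comparing with the middle element.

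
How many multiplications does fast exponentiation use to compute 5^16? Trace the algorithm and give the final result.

Computing 5^16 by squaring (build up from 5^1; each line after the first costs one multiplication):

5^1 = 5
5^2 = (5^1)^2 = 5^2 = 25
5^4 = (5^2)^2 = 25^2 = 625
5^8 = (5^4)^2 = 625^2 = 390625
5^16 = (5^8)^2 = 390625^2 = 152587890625

Result: 152587890625
Multiplications needed: 4 (4 lines after 5^1)

5^16 = 152587890625. Using exponentiation by squaring, this requires 4 multiplications. The key idea: if the exponent is even, square the half-power; if odd, multiply by the base once.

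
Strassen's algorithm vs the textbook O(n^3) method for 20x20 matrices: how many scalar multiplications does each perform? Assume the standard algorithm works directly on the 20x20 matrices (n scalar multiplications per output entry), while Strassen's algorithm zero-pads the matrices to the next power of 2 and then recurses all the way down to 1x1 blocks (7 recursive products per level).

Matrix multiplication for 20x20 matrices:

Strassen's algorithm requires power-of-2 dimensions. Pad 20x20 to 32x32 (next power of 2).

Standard algorithm: 20^3 = 8000 multiplications
Strassen's algorithm: 7^(log2(32)) = 7^5 = 16807 multiplications
Difference: 8000 - 16807 = -8807 (Strassen uses MORE here due to padding overhead — for small or just-over-power-of-2 n, padding can outweigh the per-level savings)

Standard: 8000 multiplications (20^3). Strassen: 16807 multiplications (7^5, after padding to 32x32). Strassen reduces 8 recursive multiplications to 7 at each level.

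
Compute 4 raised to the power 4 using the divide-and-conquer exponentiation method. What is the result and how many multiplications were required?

Computing 4^4 by squaring (build up from 4^1; each line after the first costs one multiplication):

4^1 = 4
4^2 = (4^1)^2 = 4^2 = 16
4^4 = (4^2)^2 = 16^2 = 256

Result: 256
Multiplications needed: 2 (2 lines after 4^1)

4^4 = 256. Using exponentiation by squaring, this requires 2 multiplications. The key idea: if the exponent is even, square the half-power; if odd, multiply by the base once.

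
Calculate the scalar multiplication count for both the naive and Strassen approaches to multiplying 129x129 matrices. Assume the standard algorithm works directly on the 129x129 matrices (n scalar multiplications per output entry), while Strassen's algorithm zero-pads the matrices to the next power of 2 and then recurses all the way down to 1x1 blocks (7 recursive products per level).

Matrix multiplication for 129x129 matrices:

Strassen's algorithm requires power-of-2 dimensions. Pad 129x129 to 256x256 (next power of 2).

Standard algorithm: 129^3 = 2146689 multiplications
Strassen's algorithm: 7^(log2(256)) = 7^8 = 5764801 multiplications
Difference: 2146689 - 5764801 = -3618112 (Strassen uses MORE here due to padding overhead — for small or just-over-power-of-2 n, padding can outweigh the per-level savings)

Standard: 2146689 multiplications (129^3). Strassen: 5764801 multiplications (7^8, after padding to 256x256). Strassen reduces 8 recursive multiplications to 7 at each level.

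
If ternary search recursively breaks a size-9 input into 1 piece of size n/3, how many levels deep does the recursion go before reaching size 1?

For divide and conquer with division factor 3:

Problem sizes at each level:
Level 0: 9
Level 1: 3
Level 2: 1

The root is level 0 and the size-1 base case is level 2 (the tree spans levels 0 through 2, i.e. 3 levels counting the root), so the depth is the number of divisions: log_3(9) = 2

The recursion tree depth is log_3(9) = 2. At each level, the problem size is divided by 3, so it takes 2 divisions to reduce to a base case of size 1. The algorithm makes 1 recursive call at each level.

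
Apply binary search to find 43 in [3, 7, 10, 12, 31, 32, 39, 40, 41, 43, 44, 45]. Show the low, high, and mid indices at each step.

Binary search for 43 in [3, 7, 10, 12, 31, 32, 39, 40, 41, 43, 44, 45]:

lo=0, hi=11, mid=5, arr[mid]=32 -> 32 < 43, search right half
lo=6, hi=11, mid=8, arr[mid]=41 -> 41 < 43, search right half
lo=9, hi=11, mid=10, arr[mid]=44 -> 44 > 43, search left half
lo=9, hi=9, mid=9, arr[mid]=43 -> Found target at index 9!

Binary search finds 43 at index 9 after 4 comparisons. The search repeatedly halves the search space by comparing with the middle element.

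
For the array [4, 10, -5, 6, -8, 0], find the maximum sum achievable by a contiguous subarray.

Using Kadane's algorithm on [4, 10, -5, 6, -8, 0]:

Scanning through the array:
Position 1 (value 10): max_ending_here = 14, max_so_far = 14
Position 2 (value -5): max_ending_here = 9, max_so_far = 14
Position 3 (value 6): max_ending_here = 15, max_so_far = 15
Position 4 (value -8): max_ending_here = 7, max_so_far = 15
Position 5 (value 0): max_ending_here = 7, max_so_far = 15

Maximum subarray: [4, 10, -5, 6]
Maximum sum: 15

The maximum subarray is [4, 10, -5, 6] with sum 15. This subarray runs from index 0 to index 3.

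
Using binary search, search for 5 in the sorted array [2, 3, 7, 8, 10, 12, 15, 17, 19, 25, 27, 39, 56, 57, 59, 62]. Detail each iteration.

Binary search for 5 in [2, 3, 7, 8, 10, 12, 15, 17, 19, 25, 27, 39, 56, 57, 59, 62]:

lo=0, hi=15, mid=7, arr[mid]=17 -> 17 > 5, search left half
lo=0, hi=6, mid=3, arr[mid]=8 -> 8 > 5, search left half
lo=0, hi=2, mid=1, arr[mid]=3 -> 3 < 5, search right half
lo=2, hi=2, mid=2, arr[mid]=7 -> 7 > 5, search left half
lo=2 > hi=1, target 5 not found

Binary search determines that 5 is not in the array after 4 comparisons. The search space was exhausted without finding the target.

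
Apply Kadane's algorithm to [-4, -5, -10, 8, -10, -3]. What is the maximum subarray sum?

Using Kadane's algorithm on [-4, -5, -10, 8, -10, -3]:

Scanning through the array:
Position 1 (value -5): max_ending_here = -5, max_so_far = -4
Position 2 (value -10): max_ending_here = -10, max_so_far = -4
Position 3 (value 8): max_ending_here = 8, max_so_far = 8
Position 4 (value -10): max_ending_here = -2, max_so_far = 8
Position 5 (value -3): max_ending_here = -3, max_so_far = 8

Maximum subarray: [8]
Maximum sum: 8

The maximum subarray is [8] with sum 8. This subarray runs from index 3 to index 3.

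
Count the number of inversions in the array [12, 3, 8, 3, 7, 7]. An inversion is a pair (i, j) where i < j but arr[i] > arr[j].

Finding inversions in [12, 3, 8, 3, 7, 7]:

(0, 1): arr[0]=12 > arr[1]=3
(0, 2): arr[0]=12 > arr[2]=8
(0, 3): arr[0]=12 > arr[3]=3
(0, 4): arr[0]=12 > arr[4]=7
(0, 5): arr[0]=12 > arr[5]=7
(2, 3): arr[2]=8 > arr[3]=3
(2, 4): arr[2]=8 > arr[4]=7
(2, 5): arr[2]=8 > arr[5]=7

Total inversions: 8

The array has 8 inversion(s): (0,1), (0,2), (0,3), (0,4), (0,5), (2,3), (2,4), (2,5). Each pair (i,j) satisfies i < j and arr[i] > arr[j].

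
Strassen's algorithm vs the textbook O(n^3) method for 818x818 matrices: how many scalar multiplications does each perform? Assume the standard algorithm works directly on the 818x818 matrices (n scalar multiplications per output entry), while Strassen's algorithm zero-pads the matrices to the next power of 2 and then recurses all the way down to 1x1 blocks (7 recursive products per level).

Matrix multiplication for 818x818 matrices:

Strassen's algorithm requires power-of-2 dimensions. Pad 818x818 to 1024x1024 (next power of 2).

Standard algorithm: 818^3 = 547343432 multiplications
Strassen's algorithm: 7^(log2(1024)) = 7^10 = 282475249 multiplications
Savings: 547343432 - 282475249 = 264868183 multiplications

Standard: 547343432 multiplications (818^3). Strassen: 282475249 multiplications (7^10, after padding to 1024x1024). Strassen reduces 8 recursive multiplications to 7 at each level.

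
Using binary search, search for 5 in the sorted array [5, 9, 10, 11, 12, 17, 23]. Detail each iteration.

Binary search for 5 in [5, 9, 10, 11, 12, 17, 23]:

lo=0, hi=6, mid=3, arr[mid]=11 -> 11 > 5, search left half
lo=0, hi=2, mid=1, arr[mid]=9 -> 9 > 5, search left half
lo=0, hi=0, mid=0, arr[mid]=5 -> Found target at index 0!

Binary search finds 5 at index 0 after 3 comparisons. The search repeatedly halves the search space by comparing with the middle element.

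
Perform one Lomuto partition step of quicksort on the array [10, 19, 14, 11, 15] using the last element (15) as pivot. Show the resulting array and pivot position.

Lomuto partition with pivot = 15:

Initial array: [10, 19, 14, 11, 15]

arr[0]=10 <= 15: swap with position 0, array becomes [10, 19, 14, 11, 15]
arr[1]=19 > 15: no swap
arr[2]=14 <= 15: swap with position 1, array becomes [10, 14, 19, 11, 15]
arr[3]=11 <= 15: swap with position 2, array becomes [10, 14, 11, 19, 15]

Place pivot at position 3: [10, 14, 11, 15, 19]
Pivot position: 3

After partitioning with pivot 15, the array becomes [10, 14, 11, 15, 19]. The pivot is placed at index 3. All elements to the left of the pivot are <= 15, and all elements to the right are > 15.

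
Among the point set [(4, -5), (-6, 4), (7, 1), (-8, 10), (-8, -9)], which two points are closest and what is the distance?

Computing all pairwise distances among 5 points:

d((4, -5), (-6, 4)) = 13.4536
d((4, -5), (7, 1)) = 6.7082
d((4, -5), (-8, 10)) = 19.2094
d((4, -5), (-8, -9)) = 12.6491
d((-6, 4), (7, 1)) = 13.3417
d((-6, 4), (-8, 10)) = 6.3246 <-- minimum
d((-6, 4), (-8, -9)) = 13.1529
d((7, 1), (-8, 10)) = 17.4929
d((7, 1), (-8, -9)) = 18.0278
d((-8, 10), (-8, -9)) = 19.0

Closest pair: (-6, 4) and (-8, 10) with distance 6.3246

The closest pair is (-6, 4) and (-8, 10) with Euclidean distance 6.3246. For 5 points, brute-force pairwise comparison is shown above. For large n, the divide-and-conquer algorithm (sort by x, recurse on halves, check the dividing strip) achieves O(n log n).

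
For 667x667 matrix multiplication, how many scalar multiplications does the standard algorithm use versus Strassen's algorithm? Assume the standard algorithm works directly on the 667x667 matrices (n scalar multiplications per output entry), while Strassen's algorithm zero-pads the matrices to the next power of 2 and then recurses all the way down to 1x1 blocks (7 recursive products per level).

Matrix multiplication for 667x667 matrices:

Strassen's algorithm requires power-of-2 dimensions. Pad 667x667 to 1024x1024 (next power of 2).

Standard algorithm: 667^3 = 296740963 multiplications
Strassen's algorithm: 7^(log2(1024)) = 7^10 = 282475249 multiplications
Savings: 296740963 - 282475249 = 14265714 multiplications

Standard: 296740963 multiplications (667^3). Strassen: 282475249 multiplications (7^10, after padding to 1024x1024). Strassen reduces 8 recursive multiplications to 7 at each level.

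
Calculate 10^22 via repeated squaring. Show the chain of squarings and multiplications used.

Computing 10^22 by squaring (build up from 10^1; each line after the first costs one multiplication):

10^1 = 10
10^2 = (10^1)^2 = 10^2 = 100
10^4 = (10^2)^2 = 100^2 = 10000
10^5 = 10 * 10^4 = 10 * 10000 = 100000
10^10 = (10^5)^2 = 100000^2 = 10000000000
10^11 = 10 * 10^10 = 10 * 10000000000 = 100000000000
10^22 = (10^11)^2 = 100000000000^2 = 10000000000000000000000

Result: 10000000000000000000000
Multiplications needed: 6 (6 lines after 10^1)

10^22 = 10000000000000000000000. Using exponentiation by squaring, this requires 6 multiplications. The key idea: if the exponent is even, square the half-power; if odd, multiply by the base once.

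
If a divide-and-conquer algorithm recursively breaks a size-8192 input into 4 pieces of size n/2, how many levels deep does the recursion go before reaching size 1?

For divide and conquer with division factor 2:

Problem sizes at each level:
Level 0: 8192
Level 1: 4096
Level 2: 2048
Level 3: 1024
Level 4: 512
Level 5: 256
Level 6: 128
Level 7: 64
Level 8: 32
Level 9: 16
Level 10: 8
Level 11: 4
Level 12: 2
Level 13: 1

The root is level 0 and the size-1 base case is level 13 (the tree spans levels 0 through 13, i.e. 14 levels counting the root), so the depth is the number of divisions: log_2(8192) = 13

The recursion tree depth is log_2(8192) = 13. At each level, the problem size is divided by 2, so it takes 13 divisions to reduce to a base case of size 1. The algorithm makes 4 recursive calls at each level.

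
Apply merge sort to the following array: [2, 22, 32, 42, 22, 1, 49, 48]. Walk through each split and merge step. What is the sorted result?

Merge sort trace:

Split: [2, 22, 32, 42, 22, 1, 49, 48] -> [2, 22, 32, 42] and [22, 1, 49, 48]
  Split: [2, 22, 32, 42] -> [2, 22] and [32, 42]
    Split: [2, 22] -> [2] and [22]
    Merge: [2] + [22] -> [2, 22]
    Split: [32, 42] -> [32] and [42]
    Merge: [32] + [42] -> [32, 42]
  Merge: [2, 22] + [32, 42] -> [2, 22, 32, 42]
  Split: [22, 1, 49, 48] -> [22, 1] and [49, 48]
    Split: [22, 1] -> [22] and [1]
    Merge: [22] + [1] -> [1, 22]
    Split: [49, 48] -> [49] and [48]
    Merge: [49] + [48] -> [48, 49]
  Merge: [1, 22] + [48, 49] -> [1, 22, 48, 49]
Merge: [2, 22, 32, 42] + [1, 22, 48, 49] -> [1, 2, 22, 22, 32, 42, 48, 49]

Final sorted array: [1, 2, 22, 22, 32, 42, 48, 49]

The merge sort proceeds by recursively splitting the array and merging sorted halves.
After all merges, the sorted array is [1, 2, 22, 22, 32, 42, 48, 49].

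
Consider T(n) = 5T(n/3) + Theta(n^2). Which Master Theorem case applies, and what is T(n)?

Master Theorem for T(n) = 5T(n/3) + O(n^2):

a = 5, b = 3, c = 2
log_b(a) = log_3(5) = 1.4650

Case 3: c = 2 > log_3(5) = 1.4650
T(n) = O(n^2) = O(n^2)

For T(n) = 5T(n/3) + O(n^2): log_3(5) = 1.4650. This is Case 3 of the Master Theorem (c > log_b(a), work dominated by root), giving O(n^2).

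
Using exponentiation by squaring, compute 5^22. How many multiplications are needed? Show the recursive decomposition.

Computing 5^22 by squaring (build up from 5^1; each line after the first costs one multiplication):

5^1 = 5
5^2 = (5^1)^2 = 5^2 = 25
5^4 = (5^2)^2 = 25^2 = 625
5^5 = 5 * 5^4 = 5 * 625 = 3125
5^10 = (5^5)^2 = 3125^2 = 9765625
5^11 = 5 * 5^10 = 5 * 9765625 = 48828125
5^22 = (5^11)^2 = 48828125^2 = 2384185791015625

Result: 2384185791015625
Multiplications needed: 6 (6 lines after 5^1)

5^22 = 2384185791015625. Using exponentiation by squaring, this requires 6 multiplications. The key idea: if the exponent is even, square the half-power; if odd, multiply by the base once.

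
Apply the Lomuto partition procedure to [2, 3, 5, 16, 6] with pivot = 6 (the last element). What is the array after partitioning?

Lomuto partition with pivot = 6:

Initial array: [2, 3, 5, 16, 6]

arr[0]=2 <= 6: swap with position 0, array becomes [2, 3, 5, 16, 6]
arr[1]=3 <= 6: swap with position 1, array becomes [2, 3, 5, 16, 6]
arr[2]=5 <= 6: swap with position 2, array becomes [2, 3, 5, 16, 6]
arr[3]=16 > 6: no swap

Place pivot at position 3: [2, 3, 5, 6, 16]
Pivot position: 3

After partitioning with pivot 6, the array becomes [2, 3, 5, 6, 16]. The pivot is placed at index 3. All elements to the left of the pivot are <= 6, and all elements to the right are > 6.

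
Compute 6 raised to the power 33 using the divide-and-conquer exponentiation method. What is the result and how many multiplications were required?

Computing 6^33 by squaring (build up from 6^1; each line after the first costs one multiplication):

6^1 = 6
6^2 = (6^1)^2 = 6^2 = 36
6^4 = (6^2)^2 = 36^2 = 1296
6^8 = (6^4)^2 = 1296^2 = 1679616
6^16 = (6^8)^2 = 1679616^2 = 2821109907456
6^32 = (6^16)^2 = 2821109907456^2 = 7958661109946400884391936
6^33 = 6 * 6^32 = 6 * 7958661109946400884391936 = 47751966659678405306351616

Result: 47751966659678405306351616
Multiplications needed: 6 (6 lines after 6^1)

6^33 = 47751966659678405306351616. Using exponentiation by squaring, this requires 6 multiplications. The key idea: if the exponent is even, square the half-power; if odd, multiply by the base once.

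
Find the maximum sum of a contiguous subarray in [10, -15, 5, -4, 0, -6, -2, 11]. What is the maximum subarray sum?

Using Kadane's algorithm on [10, -15, 5, -4, 0, -6, -2, 11]:

Scanning through the array:
Position 1 (value -15): max_ending_here = -5, max_so_far = 10
Position 2 (value 5): max_ending_here = 5, max_so_far = 10
Position 3 (value -4): max_ending_here = 1, max_so_far = 10
Position 4 (value 0): max_ending_here = 1, max_so_far = 10
Position 5 (value -6): max_ending_here = -5, max_so_far = 10
Position 6 (value -2): max_ending_here = -2, max_so_far = 10
Position 7 (value 11): max_ending_here = 11, max_so_far = 11

Maximum subarray: [11]
Maximum sum: 11

The maximum subarray is [11] with sum 11. This subarray runs from index 7 to index 7.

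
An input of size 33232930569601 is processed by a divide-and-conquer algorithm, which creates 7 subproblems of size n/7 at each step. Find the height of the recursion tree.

For divide and conquer with division factor 7:

Problem sizes at each level:
Level 0: 33232930569601
Level 1: 4747561509943
Level 2: 678223072849
Level 3: 96889010407
Level 4: 13841287201
Level 5: 1977326743
Level 6: 282475249
Level 7: 40353607
Level 8: 5764801
Level 9: 823543
Level 10: 117649
Level 11: 16807
Level 12: 2401
Level 13: 343
Level 14: 49
Level 15: 7
Level 16: 1

The root is level 0 and the size-1 base case is level 16 (the tree spans levels 0 through 16, i.e. 17 levels counting the root), so the depth is the number of divisions: log_7(33232930569601) = 16

The recursion tree depth is log_7(33232930569601) = 16. At each level, the problem size is divided by 7, so it takes 16 divisions to reduce to a base case of size 1. The algorithm makes 7 recursive calls at each level.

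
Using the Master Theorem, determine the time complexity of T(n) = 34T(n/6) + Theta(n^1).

Master Theorem for T(n) = 34T(n/6) + O(n^1):

a = 34, b = 6, c = 1
log_b(a) = log_6(34) = 1.9681

Case 1: c = 1 < log_6(34) = 1.9681
T(n) = O(n^(log_6 34))

For T(n) = 34T(n/6) + O(n^1): log_6(34) = 1.9681. This is Case 1 of the Master Theorem (c < log_b(a), work dominated by leaves), giving O(n^(log_6 34)).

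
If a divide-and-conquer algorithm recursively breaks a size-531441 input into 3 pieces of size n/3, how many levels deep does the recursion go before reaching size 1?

For divide and conquer with division factor 3:

Problem sizes at each level:
Level 0: 531441
Level 1: 177147
Level 2: 59049
Level 3: 19683
Level 4: 6561
Level 5: 2187
Level 6: 729
Level 7: 243
Level 8: 81
Level 9: 27
Level 10: 9
Level 11: 3
Level 12: 1

The root is level 0 and the size-1 base case is level 12 (the tree spans levels 0 through 12, i.e. 13 levels counting the root), so the depth is the number of divisions: log_3(531441) = 12

The recursion tree depth is log_3(531441) = 12. At each level, the problem size is divided by 3, so it takes 12 divisions to reduce to a base case of size 1. The algorithm makes 3 recursive calls at each level.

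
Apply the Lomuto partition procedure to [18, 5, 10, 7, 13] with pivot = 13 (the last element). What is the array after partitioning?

Lomuto partition with pivot = 13:

Initial array: [18, 5, 10, 7, 13]

arr[0]=18 > 13: no swap
arr[1]=5 <= 13: swap with position 0, array becomes [5, 18, 10, 7, 13]
arr[2]=10 <= 13: swap with position 1, array becomes [5, 10, 18, 7, 13]
arr[3]=7 <= 13: swap with position 2, array becomes [5, 10, 7, 18, 13]

Place pivot at position 3: [5, 10, 7, 13, 18]
Pivot position: 3

After partitioning with pivot 13, the array becomes [5, 10, 7, 13, 18]. The pivot is placed at index 3. All elements to the left of the pivot are <= 13, and all elements to the right are > 13.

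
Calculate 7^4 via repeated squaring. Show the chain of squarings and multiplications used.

Computing 7^4 by squaring (build up from 7^1; each line after the first costs one multiplication):

7^1 = 7
7^2 = (7^1)^2 = 7^2 = 49
7^4 = (7^2)^2 = 49^2 = 2401

Result: 2401
Multiplications needed: 2 (2 lines after 7^1)

7^4 = 2401. Using exponentiation by squaring, this requires 2 multiplications. The key idea: if the exponent is even, square the half-power; if odd, multiply by the base once.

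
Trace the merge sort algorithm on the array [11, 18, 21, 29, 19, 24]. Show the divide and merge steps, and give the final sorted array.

Merge sort trace:

Split: [11, 18, 21, 29, 19, 24] -> [11, 18, 21] and [29, 19, 24]
  Split: [11, 18, 21] -> [11] and [18, 21]
    Split: [18, 21] -> [18] and [21]
    Merge: [18] + [21] -> [18, 21]
  Merge: [11] + [18, 21] -> [11, 18, 21]
  Split: [29, 19, 24] -> [29] and [19, 24]
    Split: [19, 24] -> [19] and [24]
    Merge: [19] + [24] -> [19, 24]
  Merge: [29] + [19, 24] -> [19, 24, 29]
Merge: [11, 18, 21] + [19, 24, 29] -> [11, 18, 19, 21, 24, 29]

Final sorted array: [11, 18, 19, 21, 24, 29]

The merge sort proceeds by recursively splitting the array and merging sorted halves.
After all merges, the sorted array is [11, 18, 19, 21, 24, 29].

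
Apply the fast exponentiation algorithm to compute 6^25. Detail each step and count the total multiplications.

Computing 6^25 by squaring (build up from 6^1; each line after the first costs one multiplication):

6^1 = 6
6^2 = (6^1)^2 = 6^2 = 36
6^3 = 6 * 6^2 = 6 * 36 = 216
6^6 = (6^3)^2 = 216^2 = 46656
6^12 = (6^6)^2 = 46656^2 = 2176782336
6^24 = (6^12)^2 = 2176782336^2 = 4738381338321616896
6^25 = 6 * 6^24 = 6 * 4738381338321616896 = 28430288029929701376

Result: 28430288029929701376
Multiplications needed: 6 (6 lines after 6^1)

6^25 = 28430288029929701376. Using exponentiation by squaring, this requires 6 multiplications. The key idea: if the exponent is even, square the half-power; if odd, multiply by the base once.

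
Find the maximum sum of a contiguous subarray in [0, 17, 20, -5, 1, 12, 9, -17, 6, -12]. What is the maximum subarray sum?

Using Kadane's algorithm on [0, 17, 20, -5, 1, 12, 9, -17, 6, -12]:

Scanning through the array:
Position 1 (value 17): max_ending_here = 17, max_so_far = 17
Position 2 (value 20): max_ending_here = 37, max_so_far = 37
Position 3 (value -5): max_ending_here = 32, max_so_far = 37
Position 4 (value 1): max_ending_here = 33, max_so_far = 37
Position 5 (value 12): max_ending_here = 45, max_so_far = 45
Position 6 (value 9): max_ending_here = 54, max_so_far = 54
Position 7 (value -17): max_ending_here = 37, max_so_far = 54
Position 8 (value 6): max_ending_here = 43, max_so_far = 54
Position 9 (value -12): max_ending_here = 31, max_so_far = 54

Maximum subarray: [0, 17, 20, -5, 1, 12, 9]
Maximum sum: 54

The maximum subarray is [0, 17, 20, -5, 1, 12, 9] with sum 54. This subarray runs from index 0 to index 6.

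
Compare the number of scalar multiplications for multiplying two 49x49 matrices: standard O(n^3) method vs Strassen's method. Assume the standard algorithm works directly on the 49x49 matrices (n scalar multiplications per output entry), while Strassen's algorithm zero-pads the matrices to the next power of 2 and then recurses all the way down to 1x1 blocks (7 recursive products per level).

Matrix multiplication for 49x49 matrices:

Strassen's algorithm requires power-of-2 dimensions. Pad 49x49 to 64x64 (next power of 2).

Standard algorithm: 49^3 = 117649 multiplications
Strassen's algorithm: 7^(log2(64)) = 7^6 = 117649 multiplications
Savings: 117649 - 117649 = 0 multiplications

Standard: 117649 multiplications (49^3). Strassen: 117649 multiplications (7^6, after padding to 64x64). Strassen reduces 8 recursive multiplications to 7 at each level.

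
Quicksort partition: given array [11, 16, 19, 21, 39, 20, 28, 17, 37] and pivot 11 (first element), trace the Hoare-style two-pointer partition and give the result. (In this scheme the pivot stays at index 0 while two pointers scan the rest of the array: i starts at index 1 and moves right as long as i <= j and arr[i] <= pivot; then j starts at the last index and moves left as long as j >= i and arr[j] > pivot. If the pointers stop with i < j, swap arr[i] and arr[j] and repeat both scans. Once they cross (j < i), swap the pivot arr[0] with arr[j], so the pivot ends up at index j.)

Hoare-style two-pointer partition with pivot = 11:

Initial array: [11, 16, 19, 21, 39, 20, 28, 17, 37]

Pointers start at i = 1, j = 8.
i ends at 1, j ends at 0: the pointers have crossed (j < i), so scanning stops.

j = 0, so swapping arr[0] with arr[j] leaves the pivot at position 0: [11, 16, 19, 21, 39, 20, 28, 17, 37]
Pivot position: 0

After partitioning with pivot 11, the array becomes [11, 16, 19, 21, 39, 20, 28, 17, 37]. The pivot is placed at index 0. All elements to the left of the pivot are <= 11, and all elements to the right are > 11.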